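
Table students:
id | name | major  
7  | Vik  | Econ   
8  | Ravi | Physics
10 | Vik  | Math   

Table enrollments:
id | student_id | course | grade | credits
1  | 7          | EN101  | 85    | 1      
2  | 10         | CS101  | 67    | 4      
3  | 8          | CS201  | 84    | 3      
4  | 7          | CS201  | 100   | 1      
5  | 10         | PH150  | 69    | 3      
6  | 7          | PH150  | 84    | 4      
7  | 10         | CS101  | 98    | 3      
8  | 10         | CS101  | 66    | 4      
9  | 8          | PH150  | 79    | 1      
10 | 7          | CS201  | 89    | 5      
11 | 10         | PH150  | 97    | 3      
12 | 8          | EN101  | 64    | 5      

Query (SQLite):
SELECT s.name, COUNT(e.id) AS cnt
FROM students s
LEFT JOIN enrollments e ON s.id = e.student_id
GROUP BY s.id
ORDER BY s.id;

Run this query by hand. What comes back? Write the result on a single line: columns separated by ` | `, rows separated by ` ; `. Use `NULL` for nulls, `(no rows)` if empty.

LEFT JOIN keeps every students row; unmatched ones get NULL for enrollments columns.
Group by students.id and compute COUNT(e.id). COUNT(col) of an all-NULL group is 0.
  7: ids {1, 4, 6, 10} → COUNT(e.id)=4
  8: ids {3, 9, 12} → COUNT(e.id)=3
  10: ids {2, 5, 7, 8, 11} → COUNT(e.id)=5

Vik | 4 ; Ravi | 3 ; Vik | 5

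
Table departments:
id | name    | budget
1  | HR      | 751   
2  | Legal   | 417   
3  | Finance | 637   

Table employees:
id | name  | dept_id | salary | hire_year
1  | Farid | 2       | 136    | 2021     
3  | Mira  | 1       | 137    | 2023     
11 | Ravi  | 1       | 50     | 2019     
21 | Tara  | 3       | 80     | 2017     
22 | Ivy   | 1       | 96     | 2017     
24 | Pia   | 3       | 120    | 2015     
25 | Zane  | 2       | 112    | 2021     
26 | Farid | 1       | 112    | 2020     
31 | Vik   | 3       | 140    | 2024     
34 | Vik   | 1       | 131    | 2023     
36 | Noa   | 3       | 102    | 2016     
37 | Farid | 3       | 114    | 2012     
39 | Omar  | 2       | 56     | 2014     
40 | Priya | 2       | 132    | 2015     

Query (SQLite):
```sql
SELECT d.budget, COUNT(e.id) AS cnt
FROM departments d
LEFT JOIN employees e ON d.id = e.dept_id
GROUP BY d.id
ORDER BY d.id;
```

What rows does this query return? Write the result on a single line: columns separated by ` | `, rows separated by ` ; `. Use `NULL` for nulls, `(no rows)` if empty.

751 | 5 ; 417 | 4 ; 637 | 5

LEFT JOIN keeps every departments row; unmatched ones get NULL for employees columns.
Group by departments.id and compute COUNT(e.id). COUNT(col) of an all-NULL group is 0.
  1: ids {3, 11, 22, 26, 34} → COUNT(e.id)=5
  2: ids {1, 25, 39, 40} → COUNT(e.id)=4
  3: ids {21, 24, 31, 36, 37} → COUNT(e.id)=5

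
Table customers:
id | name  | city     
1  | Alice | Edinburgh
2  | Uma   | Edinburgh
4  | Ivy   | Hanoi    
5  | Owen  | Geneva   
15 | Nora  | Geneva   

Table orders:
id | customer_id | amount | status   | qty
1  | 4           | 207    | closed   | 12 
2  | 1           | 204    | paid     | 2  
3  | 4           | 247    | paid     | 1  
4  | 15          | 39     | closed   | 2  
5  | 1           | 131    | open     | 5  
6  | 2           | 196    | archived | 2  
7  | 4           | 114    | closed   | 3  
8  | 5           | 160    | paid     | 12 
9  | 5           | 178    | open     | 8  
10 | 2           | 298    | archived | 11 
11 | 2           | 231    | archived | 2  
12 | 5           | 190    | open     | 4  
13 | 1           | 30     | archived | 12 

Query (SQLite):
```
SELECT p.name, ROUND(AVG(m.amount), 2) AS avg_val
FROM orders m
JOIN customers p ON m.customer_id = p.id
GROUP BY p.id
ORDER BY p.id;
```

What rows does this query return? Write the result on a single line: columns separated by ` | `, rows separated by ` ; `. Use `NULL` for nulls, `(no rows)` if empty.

Alice | 121.67 ; Uma | 241.67 ; Ivy | 189.33 ; Owen | 176 ; Nora | 39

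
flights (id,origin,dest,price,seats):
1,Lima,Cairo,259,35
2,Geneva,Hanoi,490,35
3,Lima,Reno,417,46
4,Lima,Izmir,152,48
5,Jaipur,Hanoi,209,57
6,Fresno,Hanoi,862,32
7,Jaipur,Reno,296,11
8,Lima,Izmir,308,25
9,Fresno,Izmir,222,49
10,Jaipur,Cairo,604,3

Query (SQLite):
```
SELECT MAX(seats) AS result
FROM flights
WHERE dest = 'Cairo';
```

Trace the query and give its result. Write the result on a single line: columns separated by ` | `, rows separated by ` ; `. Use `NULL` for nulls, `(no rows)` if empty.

35

Rows where dest='Cairo' → seats values: [35, 3].
MAX of non-NULL values = 35.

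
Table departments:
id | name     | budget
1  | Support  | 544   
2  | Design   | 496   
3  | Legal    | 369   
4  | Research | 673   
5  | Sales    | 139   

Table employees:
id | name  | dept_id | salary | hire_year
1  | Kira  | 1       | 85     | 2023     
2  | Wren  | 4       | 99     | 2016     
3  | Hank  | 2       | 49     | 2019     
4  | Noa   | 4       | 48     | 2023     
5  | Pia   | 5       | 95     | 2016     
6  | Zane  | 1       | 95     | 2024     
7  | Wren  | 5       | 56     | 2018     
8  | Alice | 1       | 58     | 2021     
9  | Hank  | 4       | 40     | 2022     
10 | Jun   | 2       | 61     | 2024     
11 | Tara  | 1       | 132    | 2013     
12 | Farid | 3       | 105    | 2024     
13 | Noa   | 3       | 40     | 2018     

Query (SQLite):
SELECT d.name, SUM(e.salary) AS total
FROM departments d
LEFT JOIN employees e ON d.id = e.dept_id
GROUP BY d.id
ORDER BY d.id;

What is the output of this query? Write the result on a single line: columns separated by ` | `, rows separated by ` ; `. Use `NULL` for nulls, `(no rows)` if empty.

Support | 370 ; Design | 110 ; Legal | 145 ; Research | 187 ; Sales | 151

LEFT JOIN keeps every departments row; unmatched ones get NULL for employees columns.
Group by departments.id and compute SUM(e.salary). SUM over an all-NULL group is NULL.
  1: ids {1, 6, 8, 11} → SUM(e.salary)=370
  2: ids {3, 10} → SUM(e.salary)=110
  3: ids {12, 13} → SUM(e.salary)=145
  4: ids {2, 4, 9} → SUM(e.salary)=187
  5: ids {5, 7} → SUM(e.salary)=151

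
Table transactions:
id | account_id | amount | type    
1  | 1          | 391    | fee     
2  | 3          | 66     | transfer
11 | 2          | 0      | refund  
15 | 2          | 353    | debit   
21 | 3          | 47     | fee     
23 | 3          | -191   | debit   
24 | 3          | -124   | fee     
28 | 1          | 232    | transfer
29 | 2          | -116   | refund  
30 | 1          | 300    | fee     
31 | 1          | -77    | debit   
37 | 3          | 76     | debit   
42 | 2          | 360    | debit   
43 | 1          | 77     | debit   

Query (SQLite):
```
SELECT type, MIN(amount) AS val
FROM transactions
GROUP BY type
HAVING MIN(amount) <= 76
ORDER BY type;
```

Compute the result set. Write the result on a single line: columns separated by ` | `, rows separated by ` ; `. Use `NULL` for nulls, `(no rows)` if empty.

Partition transactions by type; compute MIN(amount) within each group.
HAVING: keep groups where MIN(amount) <= 76.
  debit: ids {15, 23, 31, 37, 42, 43} → MIN(amount)=-191
  fee: ids {1, 21, 24, 30} → MIN(amount)=-124
  refund: ids {11, 29} → MIN(amount)=-116
  transfer: ids {2, 28} → MIN(amount)=66

debit | -191 ; fee | -124 ; refund | -116 ; transfer | 66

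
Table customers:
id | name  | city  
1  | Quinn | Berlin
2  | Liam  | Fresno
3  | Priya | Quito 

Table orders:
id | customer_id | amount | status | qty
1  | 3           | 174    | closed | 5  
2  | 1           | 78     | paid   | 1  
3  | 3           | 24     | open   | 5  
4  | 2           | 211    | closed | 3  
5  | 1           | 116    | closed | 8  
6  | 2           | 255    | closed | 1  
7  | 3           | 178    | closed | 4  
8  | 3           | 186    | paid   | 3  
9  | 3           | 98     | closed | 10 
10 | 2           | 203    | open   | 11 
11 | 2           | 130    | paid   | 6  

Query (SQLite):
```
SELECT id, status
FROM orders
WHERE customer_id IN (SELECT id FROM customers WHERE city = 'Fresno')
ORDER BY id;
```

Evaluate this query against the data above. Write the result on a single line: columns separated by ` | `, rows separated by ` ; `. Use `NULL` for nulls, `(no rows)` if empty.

4 | closed ; 6 | closed ; 10 | open ; 11 | paid

Inner query: customers.id where city = 'Fresno'.
Outer: keep orders rows whose customer_id is in that set.
Inner query → {2}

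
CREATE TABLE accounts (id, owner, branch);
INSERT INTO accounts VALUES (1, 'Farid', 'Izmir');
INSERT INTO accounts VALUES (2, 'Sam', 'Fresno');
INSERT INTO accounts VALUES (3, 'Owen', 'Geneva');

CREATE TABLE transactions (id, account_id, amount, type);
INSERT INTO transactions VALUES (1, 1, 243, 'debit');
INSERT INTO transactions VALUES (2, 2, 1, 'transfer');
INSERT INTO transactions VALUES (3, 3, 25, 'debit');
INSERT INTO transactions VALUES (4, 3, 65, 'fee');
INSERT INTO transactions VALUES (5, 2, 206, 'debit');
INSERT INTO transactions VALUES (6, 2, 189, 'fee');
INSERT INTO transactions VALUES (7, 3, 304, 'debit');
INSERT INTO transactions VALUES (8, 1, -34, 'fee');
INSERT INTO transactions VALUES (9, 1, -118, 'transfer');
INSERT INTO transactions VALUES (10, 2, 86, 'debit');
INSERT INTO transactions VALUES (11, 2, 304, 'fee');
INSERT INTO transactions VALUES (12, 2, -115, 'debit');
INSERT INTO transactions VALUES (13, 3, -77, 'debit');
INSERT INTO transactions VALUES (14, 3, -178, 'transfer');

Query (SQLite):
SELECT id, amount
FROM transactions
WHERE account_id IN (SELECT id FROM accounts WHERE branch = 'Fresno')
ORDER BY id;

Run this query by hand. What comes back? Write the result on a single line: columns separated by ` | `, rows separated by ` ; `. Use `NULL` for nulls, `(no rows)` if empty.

Inner query: accounts.id where branch = 'Fresno'.
Outer: keep transactions rows whose account_id is in that set.
Inner query → {2}

2 | 1 ; 5 | 206 ; 6 | 189 ; 10 | 86 ; 11 | 304 ; 12 | -115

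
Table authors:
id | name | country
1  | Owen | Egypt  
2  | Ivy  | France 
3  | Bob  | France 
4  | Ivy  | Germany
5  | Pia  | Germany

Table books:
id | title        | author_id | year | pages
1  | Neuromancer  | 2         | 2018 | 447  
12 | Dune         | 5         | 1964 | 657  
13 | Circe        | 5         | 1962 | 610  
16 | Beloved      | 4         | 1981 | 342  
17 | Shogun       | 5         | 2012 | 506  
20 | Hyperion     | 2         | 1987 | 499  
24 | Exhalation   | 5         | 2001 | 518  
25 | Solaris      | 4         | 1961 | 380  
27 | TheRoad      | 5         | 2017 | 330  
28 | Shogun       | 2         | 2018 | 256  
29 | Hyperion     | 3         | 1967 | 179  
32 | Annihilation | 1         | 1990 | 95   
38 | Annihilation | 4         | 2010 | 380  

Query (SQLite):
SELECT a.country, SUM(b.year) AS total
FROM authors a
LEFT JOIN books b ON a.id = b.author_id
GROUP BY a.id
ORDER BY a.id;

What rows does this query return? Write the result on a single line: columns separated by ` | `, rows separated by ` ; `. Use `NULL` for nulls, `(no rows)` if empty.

LEFT JOIN keeps every authors row; unmatched ones get NULL for books columns.
Group by authors.id and compute SUM(b.year). SUM over an all-NULL group is NULL.
  1: ids {32} → SUM(b.year)=1990
  2: ids {1, 20, 28} → SUM(b.year)=6023
  3: ids {29} → SUM(b.year)=1967
  4: ids {16, 25, 38} → SUM(b.year)=5952
  5: ids {12, 13, 17, 24, 27} → SUM(b.year)=9956

Egypt | 1990 ; France | 6023 ; France | 1967 ; Germany | 5952 ; Germany | 9956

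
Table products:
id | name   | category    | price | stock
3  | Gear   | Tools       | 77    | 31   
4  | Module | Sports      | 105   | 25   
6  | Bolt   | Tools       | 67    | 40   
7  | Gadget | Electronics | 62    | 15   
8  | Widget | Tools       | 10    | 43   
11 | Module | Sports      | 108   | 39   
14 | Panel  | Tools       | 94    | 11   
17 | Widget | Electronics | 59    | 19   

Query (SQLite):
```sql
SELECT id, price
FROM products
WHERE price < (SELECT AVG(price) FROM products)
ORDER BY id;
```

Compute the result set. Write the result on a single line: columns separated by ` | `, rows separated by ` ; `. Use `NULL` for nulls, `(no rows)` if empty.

Scalar subquery: AVG(price) over all products rows = 72.75.
Keep rows where price < that value.

6 | 67 ; 7 | 62 ; 8 | 10 ; 17 | 59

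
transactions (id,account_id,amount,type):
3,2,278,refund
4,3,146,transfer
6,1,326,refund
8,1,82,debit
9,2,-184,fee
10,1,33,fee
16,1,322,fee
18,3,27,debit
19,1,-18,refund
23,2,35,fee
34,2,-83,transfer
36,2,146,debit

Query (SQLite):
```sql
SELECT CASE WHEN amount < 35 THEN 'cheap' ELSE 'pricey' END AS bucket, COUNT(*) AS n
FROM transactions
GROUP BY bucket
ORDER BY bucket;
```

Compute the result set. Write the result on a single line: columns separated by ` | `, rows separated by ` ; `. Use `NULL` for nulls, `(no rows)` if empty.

cheap | 5 ; pricey | 7

Bucket rows by amount < 35 → 'cheap' else 'pricey'; count each bucket.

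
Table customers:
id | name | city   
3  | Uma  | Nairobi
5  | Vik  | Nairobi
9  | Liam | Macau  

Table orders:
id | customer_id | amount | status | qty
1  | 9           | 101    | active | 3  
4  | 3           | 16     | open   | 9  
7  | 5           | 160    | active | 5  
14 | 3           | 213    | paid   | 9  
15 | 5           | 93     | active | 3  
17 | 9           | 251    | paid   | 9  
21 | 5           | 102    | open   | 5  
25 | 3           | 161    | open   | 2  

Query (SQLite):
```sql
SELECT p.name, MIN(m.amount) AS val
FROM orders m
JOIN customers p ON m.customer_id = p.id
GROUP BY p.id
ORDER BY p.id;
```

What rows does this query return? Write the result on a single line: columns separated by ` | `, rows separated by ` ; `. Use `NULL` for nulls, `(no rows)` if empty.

Join each orders row to its customers via customer_id.
Group joined rows by customers.id; compute MIN(m.amount) per group.
  3: ids {4, 14, 25} → MIN(m.amount)=16
  5: ids {7, 15, 21} → MIN(m.amount)=93
  9: ids {1, 17} → MIN(m.amount)=101

Uma | 16 ; Vik | 93 ; Liam | 101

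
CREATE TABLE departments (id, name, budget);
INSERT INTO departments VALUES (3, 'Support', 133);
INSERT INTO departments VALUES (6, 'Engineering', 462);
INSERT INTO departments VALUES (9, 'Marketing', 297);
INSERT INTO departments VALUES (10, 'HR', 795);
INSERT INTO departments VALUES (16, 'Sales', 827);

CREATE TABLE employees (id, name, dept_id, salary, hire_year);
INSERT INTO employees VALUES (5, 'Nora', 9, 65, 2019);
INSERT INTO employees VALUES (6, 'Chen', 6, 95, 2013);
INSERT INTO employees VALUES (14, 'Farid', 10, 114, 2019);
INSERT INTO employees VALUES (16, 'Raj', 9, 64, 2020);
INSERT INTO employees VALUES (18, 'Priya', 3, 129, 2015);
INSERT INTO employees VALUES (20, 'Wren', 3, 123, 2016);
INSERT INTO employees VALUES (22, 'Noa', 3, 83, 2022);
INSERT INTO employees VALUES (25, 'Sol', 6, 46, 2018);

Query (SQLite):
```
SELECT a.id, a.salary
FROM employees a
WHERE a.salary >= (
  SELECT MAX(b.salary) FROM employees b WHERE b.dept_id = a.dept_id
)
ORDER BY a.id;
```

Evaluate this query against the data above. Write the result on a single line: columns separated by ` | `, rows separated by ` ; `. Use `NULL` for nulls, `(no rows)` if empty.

5 | 65 ; 6 | 95 ; 14 | 114 ; 18 | 129

For each employees row a, compute MAX(salary) over rows sharing a.dept_id.
Keep row a if a.salary >= that per-group MAX.
  dept_id=3: MAX(salary) = 129
  dept_id=6: MAX(salary) = 95
  dept_id=9: MAX(salary) = 65
  dept_id=10: MAX(salary) = 114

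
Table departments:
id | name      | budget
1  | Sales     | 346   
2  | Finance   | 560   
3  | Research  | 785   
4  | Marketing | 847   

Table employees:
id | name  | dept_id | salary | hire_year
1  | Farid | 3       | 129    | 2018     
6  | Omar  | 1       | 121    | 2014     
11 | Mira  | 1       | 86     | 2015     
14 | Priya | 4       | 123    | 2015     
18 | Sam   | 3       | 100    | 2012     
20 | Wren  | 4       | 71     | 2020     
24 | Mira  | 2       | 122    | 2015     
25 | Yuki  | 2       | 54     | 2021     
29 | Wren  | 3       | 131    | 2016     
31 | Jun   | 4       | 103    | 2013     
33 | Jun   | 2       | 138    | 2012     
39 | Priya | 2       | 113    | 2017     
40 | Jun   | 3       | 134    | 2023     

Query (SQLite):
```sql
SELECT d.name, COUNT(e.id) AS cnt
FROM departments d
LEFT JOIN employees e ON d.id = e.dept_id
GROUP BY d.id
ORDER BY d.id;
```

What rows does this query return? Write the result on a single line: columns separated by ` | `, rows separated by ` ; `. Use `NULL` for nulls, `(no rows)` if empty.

Sales | 2 ; Finance | 4 ; Research | 4 ; Marketing | 3

LEFT JOIN keeps every departments row; unmatched ones get NULL for employees columns.
Group by departments.id and compute COUNT(e.id). COUNT(col) of an all-NULL group is 0.
  1: ids {6, 11} → COUNT(e.id)=2
  2: ids {24, 25, 33, 39} → COUNT(e.id)=4
  3: ids {1, 18, 29, 40} → COUNT(e.id)=4
  4: ids {14, 20, 31} → COUNT(e.id)=3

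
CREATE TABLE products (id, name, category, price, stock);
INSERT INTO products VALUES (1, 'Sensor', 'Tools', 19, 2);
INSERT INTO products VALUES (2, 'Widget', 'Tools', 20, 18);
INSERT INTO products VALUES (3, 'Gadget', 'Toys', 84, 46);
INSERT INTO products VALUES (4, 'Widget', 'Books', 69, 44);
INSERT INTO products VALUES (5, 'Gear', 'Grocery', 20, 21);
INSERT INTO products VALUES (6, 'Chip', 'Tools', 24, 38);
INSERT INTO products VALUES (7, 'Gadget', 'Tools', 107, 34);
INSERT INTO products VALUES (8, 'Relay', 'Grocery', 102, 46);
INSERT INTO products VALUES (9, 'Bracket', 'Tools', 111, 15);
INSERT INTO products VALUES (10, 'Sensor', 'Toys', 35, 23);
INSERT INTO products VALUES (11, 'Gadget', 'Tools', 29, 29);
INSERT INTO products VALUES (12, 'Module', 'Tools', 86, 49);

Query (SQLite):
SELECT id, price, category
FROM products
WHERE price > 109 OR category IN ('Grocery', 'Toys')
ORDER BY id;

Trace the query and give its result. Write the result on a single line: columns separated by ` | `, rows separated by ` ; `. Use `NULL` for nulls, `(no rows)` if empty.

3 | 84 | Toys ; 5 | 20 | Grocery ; 8 | 102 | Grocery ; 9 | 111 | Tools ; 10 | 35 | Toys

price > 109: ids {9}
category IN ('Grocery', 'Toys'): ids {3, 5, 8, 10}
Combine with OR.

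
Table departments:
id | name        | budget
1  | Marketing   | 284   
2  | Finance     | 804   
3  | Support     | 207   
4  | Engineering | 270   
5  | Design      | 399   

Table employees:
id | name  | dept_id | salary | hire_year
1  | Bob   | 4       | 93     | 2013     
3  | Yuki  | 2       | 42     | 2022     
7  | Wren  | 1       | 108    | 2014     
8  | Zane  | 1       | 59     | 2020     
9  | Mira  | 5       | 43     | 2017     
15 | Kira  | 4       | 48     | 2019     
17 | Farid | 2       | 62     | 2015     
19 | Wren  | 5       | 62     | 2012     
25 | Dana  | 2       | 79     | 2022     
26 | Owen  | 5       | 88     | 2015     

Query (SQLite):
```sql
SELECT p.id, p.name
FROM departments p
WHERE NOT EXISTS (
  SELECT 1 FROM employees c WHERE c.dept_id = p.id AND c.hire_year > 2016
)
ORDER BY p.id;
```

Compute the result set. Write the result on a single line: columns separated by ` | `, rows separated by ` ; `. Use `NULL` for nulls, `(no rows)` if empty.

For each departments row, check whether any employees with matching dept_id has hire_year > 2016.
Keep rows where that is false.

3 | Support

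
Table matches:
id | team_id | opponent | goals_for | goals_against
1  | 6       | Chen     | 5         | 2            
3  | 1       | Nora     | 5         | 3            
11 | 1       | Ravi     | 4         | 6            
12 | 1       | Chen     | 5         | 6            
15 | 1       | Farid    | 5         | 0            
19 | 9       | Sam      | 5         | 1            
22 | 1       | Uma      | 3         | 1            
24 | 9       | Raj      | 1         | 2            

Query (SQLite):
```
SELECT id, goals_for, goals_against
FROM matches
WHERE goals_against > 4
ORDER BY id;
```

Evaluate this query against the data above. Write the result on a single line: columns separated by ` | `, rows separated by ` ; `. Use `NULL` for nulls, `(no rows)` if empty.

11 | 4 | 6 ; 12 | 5 | 6

goals_against > 4: ids {11, 12}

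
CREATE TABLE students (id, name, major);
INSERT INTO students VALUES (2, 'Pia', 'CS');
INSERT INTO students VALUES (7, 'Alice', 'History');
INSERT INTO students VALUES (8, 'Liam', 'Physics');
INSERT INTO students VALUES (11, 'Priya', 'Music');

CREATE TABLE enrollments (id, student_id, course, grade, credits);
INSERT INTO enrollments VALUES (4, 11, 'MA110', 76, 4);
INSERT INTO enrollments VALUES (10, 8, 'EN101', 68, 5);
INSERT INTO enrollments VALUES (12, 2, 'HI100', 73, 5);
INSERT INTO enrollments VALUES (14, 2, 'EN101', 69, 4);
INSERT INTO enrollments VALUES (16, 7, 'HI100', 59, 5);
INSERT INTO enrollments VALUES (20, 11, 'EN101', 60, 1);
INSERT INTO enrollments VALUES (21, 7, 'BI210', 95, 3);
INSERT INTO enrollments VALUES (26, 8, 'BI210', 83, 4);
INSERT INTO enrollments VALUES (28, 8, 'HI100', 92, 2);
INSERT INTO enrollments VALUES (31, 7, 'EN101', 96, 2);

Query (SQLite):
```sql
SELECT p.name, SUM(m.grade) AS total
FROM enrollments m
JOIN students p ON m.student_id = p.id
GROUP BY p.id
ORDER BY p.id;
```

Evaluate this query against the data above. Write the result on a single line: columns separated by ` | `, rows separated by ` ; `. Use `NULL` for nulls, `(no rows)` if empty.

Pia | 142 ; Alice | 250 ; Liam | 243 ; Priya | 136

Join each enrollments row to its students via student_id.
Group joined rows by students.id; compute SUM(m.grade) per group.
  2: ids {12, 14} → SUM(m.grade)=142
  7: ids {16, 21, 31} → SUM(m.grade)=250
  8: ids {10, 26, 28} → SUM(m.grade)=243
  11: ids {4, 20} → SUM(m.grade)=136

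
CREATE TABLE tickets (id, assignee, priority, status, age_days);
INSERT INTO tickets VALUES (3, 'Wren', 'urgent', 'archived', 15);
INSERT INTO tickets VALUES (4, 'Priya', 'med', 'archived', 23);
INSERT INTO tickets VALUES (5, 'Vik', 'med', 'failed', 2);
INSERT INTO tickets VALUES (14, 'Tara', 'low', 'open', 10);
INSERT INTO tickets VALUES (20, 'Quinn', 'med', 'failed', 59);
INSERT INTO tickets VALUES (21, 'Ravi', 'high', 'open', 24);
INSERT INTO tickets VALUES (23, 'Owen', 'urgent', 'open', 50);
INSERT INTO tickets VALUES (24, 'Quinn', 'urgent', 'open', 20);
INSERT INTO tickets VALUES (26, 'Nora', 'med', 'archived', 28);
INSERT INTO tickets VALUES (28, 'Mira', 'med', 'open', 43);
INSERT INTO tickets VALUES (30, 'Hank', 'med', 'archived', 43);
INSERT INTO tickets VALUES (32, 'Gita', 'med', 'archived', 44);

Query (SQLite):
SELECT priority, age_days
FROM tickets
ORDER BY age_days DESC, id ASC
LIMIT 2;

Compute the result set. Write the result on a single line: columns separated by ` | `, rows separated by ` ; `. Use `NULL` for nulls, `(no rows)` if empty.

Sort by age_days desc, tiebreak id asc: (59, id=20), (50, id=23), (44, id=32), (43, id=28), (43, id=30) …. Take first 2.

med | 59 ; urgent | 50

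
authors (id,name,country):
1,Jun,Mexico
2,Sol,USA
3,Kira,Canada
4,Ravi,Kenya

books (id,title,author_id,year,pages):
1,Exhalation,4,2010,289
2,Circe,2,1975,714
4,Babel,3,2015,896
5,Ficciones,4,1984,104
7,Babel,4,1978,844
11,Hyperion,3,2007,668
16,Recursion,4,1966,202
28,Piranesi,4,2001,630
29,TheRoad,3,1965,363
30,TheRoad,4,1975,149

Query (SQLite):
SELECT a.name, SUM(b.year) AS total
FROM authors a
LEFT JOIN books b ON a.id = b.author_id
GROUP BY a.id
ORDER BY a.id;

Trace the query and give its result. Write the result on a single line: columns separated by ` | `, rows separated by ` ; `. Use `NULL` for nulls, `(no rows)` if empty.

LEFT JOIN keeps every authors row; unmatched ones get NULL for books columns.
Group by authors.id and compute SUM(b.year). SUM over an all-NULL group is NULL.
  1: ids {—} → SUM(b.year)=NULL
  2: ids {2} → SUM(b.year)=1975
  3: ids {4, 11, 29} → SUM(b.year)=5987
  4: ids {1, 5, 7, 16, 28, 30} → SUM(b.year)=11914

Jun | NULL ; Sol | 1975 ; Kira | 5987 ; Ravi | 11914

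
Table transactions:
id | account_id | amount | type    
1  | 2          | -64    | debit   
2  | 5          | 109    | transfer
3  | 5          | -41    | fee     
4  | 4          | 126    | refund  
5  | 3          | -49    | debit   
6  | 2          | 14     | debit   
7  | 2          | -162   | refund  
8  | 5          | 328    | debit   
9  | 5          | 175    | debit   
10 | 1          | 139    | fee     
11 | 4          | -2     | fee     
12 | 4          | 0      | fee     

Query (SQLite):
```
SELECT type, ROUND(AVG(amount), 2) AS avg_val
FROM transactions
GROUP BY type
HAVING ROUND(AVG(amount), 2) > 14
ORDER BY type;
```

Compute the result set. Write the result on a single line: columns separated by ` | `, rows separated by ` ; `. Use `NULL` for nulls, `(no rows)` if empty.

Partition transactions by type; compute ROUND(AVG(amount), 2) within each group.
HAVING: keep groups where ROUND(AVG(amount), 2) > 14.
  debit: ids {1, 5, 6, 8, 9} → ROUND(AVG(amount), 2)=80.8
  fee: ids {3, 10, 11, 12} → ROUND(AVG(amount), 2)=24
  refund: ids {4, 7} → ROUND(AVG(amount), 2)=-18
  transfer: ids {2} → ROUND(AVG(amount), 2)=109

debit | 80.8 ; fee | 24 ; transfer | 109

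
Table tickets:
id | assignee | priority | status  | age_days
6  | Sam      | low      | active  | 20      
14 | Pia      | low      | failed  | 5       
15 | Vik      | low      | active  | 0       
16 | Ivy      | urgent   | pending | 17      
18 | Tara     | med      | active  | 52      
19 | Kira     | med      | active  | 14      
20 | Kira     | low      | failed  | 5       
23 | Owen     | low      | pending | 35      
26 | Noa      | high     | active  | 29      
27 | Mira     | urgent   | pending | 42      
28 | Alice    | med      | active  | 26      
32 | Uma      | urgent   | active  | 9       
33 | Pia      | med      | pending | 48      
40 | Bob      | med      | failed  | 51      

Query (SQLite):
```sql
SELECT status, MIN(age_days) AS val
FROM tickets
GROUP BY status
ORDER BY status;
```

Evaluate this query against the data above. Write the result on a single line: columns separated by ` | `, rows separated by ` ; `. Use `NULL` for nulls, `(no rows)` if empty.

Partition tickets by status; compute MIN(age_days) within each group.
  active: ids {6, 15, 18, 19, 26, 28, 32} → MIN(age_days)=0
  failed: ids {14, 20, 40} → MIN(age_days)=5
  pending: ids {16, 23, 27, 33} → MIN(age_days)=17

active | 0 ; failed | 5 ; pending | 17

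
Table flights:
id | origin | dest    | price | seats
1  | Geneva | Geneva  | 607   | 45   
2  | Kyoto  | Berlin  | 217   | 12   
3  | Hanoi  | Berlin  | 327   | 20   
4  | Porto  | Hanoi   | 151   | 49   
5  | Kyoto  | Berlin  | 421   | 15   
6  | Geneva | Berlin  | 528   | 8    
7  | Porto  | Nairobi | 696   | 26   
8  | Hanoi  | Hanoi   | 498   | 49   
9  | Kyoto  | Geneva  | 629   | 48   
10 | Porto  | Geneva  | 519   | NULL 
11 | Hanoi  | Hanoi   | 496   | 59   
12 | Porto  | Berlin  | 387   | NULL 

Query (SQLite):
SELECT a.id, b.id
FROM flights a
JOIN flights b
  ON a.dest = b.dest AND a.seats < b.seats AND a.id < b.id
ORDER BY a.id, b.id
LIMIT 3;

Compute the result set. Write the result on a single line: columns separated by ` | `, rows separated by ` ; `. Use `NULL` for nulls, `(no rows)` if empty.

1 | 9 ; 2 | 3 ; 2 | 5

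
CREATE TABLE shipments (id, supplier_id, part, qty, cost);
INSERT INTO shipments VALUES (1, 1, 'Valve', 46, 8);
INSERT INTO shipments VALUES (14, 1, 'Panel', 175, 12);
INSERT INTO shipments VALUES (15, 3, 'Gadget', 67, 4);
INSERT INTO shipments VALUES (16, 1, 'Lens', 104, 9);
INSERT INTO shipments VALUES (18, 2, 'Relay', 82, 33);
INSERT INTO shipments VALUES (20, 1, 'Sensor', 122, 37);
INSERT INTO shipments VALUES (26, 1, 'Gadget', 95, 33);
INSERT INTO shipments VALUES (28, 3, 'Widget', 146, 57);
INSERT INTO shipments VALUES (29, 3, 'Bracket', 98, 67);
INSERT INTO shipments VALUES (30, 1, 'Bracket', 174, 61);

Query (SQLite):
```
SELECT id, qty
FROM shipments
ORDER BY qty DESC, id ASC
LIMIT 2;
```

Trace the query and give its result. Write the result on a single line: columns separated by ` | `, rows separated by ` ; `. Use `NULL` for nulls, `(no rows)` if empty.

Sort by qty desc, tiebreak id asc: (175, id=14), (174, id=30), (146, id=28), (122, id=20), (104, id=16) …. Take first 2.

14 | 175 ; 30 | 174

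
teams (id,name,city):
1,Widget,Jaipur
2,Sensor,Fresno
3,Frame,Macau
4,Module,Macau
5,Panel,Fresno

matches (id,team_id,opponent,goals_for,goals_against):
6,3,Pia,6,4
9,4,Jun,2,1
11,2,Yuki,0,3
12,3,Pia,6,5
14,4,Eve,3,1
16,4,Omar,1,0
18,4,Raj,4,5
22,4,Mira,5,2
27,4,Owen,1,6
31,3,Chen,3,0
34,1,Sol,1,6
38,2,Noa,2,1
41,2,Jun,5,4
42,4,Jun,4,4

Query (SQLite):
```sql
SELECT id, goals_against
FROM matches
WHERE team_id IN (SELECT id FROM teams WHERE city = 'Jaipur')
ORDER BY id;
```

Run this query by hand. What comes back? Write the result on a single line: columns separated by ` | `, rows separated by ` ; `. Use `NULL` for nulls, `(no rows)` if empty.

34 | 6

Inner query: teams.id where city = 'Jaipur'.
Outer: keep matches rows whose team_id is in that set.
Inner query → {1}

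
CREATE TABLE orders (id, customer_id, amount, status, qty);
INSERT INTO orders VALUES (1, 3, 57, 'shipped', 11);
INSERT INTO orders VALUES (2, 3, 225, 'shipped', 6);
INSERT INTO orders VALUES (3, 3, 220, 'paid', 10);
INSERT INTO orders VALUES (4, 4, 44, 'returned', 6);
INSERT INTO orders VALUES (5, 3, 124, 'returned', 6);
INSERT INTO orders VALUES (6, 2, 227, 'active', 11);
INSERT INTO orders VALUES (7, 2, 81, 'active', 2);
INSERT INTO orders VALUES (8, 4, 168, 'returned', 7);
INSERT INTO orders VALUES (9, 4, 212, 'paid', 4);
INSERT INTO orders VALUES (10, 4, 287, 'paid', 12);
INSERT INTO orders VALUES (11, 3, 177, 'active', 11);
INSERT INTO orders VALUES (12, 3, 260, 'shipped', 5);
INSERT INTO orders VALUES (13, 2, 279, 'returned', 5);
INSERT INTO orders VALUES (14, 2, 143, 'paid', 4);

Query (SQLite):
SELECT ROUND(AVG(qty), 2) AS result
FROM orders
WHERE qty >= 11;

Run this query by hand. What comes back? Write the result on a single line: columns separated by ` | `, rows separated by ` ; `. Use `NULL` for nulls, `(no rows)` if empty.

Rows where qty >= 11 → qty values: [11, 11, 12, 11].
AVG = 45 / 4 (rounded to 2 dp).

11.25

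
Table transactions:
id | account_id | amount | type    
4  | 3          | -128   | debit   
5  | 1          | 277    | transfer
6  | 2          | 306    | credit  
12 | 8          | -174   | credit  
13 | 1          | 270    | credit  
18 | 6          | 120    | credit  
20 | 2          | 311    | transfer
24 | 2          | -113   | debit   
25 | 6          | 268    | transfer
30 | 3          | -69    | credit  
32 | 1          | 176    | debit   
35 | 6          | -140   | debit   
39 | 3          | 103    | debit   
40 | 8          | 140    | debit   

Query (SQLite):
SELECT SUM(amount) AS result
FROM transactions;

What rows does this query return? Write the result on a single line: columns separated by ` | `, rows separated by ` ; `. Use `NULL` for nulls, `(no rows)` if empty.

All amount values: [-128, 277, 306, -174, 270, 120, 311, -113, 268, -69, 176, -140, 103, 140].
SUM of non-NULL values = 1347.

1347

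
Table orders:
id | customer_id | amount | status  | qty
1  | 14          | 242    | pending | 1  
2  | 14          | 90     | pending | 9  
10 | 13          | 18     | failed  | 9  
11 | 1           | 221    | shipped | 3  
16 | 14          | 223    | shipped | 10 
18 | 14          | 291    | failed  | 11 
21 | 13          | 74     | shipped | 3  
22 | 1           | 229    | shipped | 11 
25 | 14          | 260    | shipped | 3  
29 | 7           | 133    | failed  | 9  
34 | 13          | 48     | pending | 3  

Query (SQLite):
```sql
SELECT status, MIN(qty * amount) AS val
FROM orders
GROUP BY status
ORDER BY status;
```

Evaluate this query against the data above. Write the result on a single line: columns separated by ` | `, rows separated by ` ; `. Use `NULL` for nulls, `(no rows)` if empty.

failed | 162 ; pending | 144 ; shipped | 222

For each row compute qty * amount.
Group by status; take MIN of the expression per group.
  failed: ids {10, 18, 29} → MIN(qty * amount)=162
  pending: ids {1, 2, 34} → MIN(qty * amount)=144
  shipped: ids {11, 16, 21, 22, 25} → MIN(qty * amount)=222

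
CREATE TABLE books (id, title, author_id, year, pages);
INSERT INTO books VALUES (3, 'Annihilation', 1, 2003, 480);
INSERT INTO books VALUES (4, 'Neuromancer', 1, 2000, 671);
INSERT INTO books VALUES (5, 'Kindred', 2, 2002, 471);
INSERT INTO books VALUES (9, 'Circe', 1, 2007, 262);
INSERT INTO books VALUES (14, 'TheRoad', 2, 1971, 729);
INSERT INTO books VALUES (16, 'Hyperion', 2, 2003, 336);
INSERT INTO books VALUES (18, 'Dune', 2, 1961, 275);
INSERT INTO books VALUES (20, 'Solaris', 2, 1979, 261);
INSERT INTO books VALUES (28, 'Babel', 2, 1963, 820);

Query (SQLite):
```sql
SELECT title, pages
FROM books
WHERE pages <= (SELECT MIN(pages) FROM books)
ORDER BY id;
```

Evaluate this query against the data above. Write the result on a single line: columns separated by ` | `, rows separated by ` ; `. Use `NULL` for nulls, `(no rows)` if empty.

Scalar subquery: MIN(pages) over all books rows = 261.
Keep rows where pages <= that value.

Solaris | 261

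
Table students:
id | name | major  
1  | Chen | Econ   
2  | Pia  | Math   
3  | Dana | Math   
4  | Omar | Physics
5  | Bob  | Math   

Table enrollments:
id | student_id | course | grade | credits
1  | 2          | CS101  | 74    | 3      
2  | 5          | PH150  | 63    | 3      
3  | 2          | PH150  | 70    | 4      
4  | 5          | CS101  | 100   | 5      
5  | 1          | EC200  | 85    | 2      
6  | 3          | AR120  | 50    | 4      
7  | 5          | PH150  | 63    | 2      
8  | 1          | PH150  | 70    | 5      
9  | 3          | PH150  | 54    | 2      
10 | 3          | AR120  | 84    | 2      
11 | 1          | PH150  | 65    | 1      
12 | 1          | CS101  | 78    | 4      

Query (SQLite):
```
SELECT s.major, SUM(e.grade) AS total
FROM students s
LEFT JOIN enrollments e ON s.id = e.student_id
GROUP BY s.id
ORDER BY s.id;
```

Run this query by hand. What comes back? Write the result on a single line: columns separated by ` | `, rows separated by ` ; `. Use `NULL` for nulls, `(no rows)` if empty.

Econ | 298 ; Math | 144 ; Math | 188 ; Physics | NULL ; Math | 226

LEFT JOIN keeps every students row; unmatched ones get NULL for enrollments columns.
Group by students.id and compute SUM(e.grade). SUM over an all-NULL group is NULL.
  1: ids {5, 8, 11, 12} → SUM(e.grade)=298
  2: ids {1, 3} → SUM(e.grade)=144
  3: ids {6, 9, 10} → SUM(e.grade)=188
  4: ids {—} → SUM(e.grade)=NULL
  5: ids {2, 4, 7} → SUM(e.grade)=226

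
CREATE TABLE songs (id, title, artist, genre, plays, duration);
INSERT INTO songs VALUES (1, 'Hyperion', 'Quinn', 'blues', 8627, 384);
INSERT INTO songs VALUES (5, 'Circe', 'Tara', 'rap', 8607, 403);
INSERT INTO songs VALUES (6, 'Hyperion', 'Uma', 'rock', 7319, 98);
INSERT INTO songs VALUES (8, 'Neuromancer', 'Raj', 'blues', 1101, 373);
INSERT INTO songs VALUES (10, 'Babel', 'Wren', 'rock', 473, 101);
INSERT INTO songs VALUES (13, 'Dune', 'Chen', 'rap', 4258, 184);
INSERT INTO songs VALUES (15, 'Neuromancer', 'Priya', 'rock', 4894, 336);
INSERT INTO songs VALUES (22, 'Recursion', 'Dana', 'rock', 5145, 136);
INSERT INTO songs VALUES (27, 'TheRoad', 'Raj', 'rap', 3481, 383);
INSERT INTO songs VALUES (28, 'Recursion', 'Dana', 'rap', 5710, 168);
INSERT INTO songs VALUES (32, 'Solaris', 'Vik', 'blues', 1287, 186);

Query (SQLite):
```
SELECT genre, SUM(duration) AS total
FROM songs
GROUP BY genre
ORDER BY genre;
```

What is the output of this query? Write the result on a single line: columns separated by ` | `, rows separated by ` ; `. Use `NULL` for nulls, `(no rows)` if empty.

Partition songs by genre; compute SUM(duration) within each group.
  blues: ids {1, 8, 32} → SUM(duration)=943
  rap: ids {5, 13, 27, 28} → SUM(duration)=1138
  rock: ids {6, 10, 15, 22} → SUM(duration)=671

blues | 943 ; rap | 1138 ; rock | 671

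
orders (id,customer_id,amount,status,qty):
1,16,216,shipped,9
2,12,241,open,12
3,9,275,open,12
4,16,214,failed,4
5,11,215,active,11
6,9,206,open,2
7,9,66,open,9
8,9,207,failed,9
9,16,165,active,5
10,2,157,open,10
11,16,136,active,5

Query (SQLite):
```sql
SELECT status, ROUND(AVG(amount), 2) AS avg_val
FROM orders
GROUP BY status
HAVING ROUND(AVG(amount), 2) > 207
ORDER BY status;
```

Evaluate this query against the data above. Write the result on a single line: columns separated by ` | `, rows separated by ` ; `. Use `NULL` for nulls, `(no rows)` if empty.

failed | 210.5 ; shipped | 216

Partition orders by status; compute ROUND(AVG(amount), 2) within each group.
HAVING: keep groups where ROUND(AVG(amount), 2) > 207.
  active: ids {5, 9, 11} → ROUND(AVG(amount), 2)=172
  failed: ids {4, 8} → ROUND(AVG(amount), 2)=210.5
  open: ids {2, 3, 6, 7, 10} → ROUND(AVG(amount), 2)=189
  shipped: ids {1} → ROUND(AVG(amount), 2)=216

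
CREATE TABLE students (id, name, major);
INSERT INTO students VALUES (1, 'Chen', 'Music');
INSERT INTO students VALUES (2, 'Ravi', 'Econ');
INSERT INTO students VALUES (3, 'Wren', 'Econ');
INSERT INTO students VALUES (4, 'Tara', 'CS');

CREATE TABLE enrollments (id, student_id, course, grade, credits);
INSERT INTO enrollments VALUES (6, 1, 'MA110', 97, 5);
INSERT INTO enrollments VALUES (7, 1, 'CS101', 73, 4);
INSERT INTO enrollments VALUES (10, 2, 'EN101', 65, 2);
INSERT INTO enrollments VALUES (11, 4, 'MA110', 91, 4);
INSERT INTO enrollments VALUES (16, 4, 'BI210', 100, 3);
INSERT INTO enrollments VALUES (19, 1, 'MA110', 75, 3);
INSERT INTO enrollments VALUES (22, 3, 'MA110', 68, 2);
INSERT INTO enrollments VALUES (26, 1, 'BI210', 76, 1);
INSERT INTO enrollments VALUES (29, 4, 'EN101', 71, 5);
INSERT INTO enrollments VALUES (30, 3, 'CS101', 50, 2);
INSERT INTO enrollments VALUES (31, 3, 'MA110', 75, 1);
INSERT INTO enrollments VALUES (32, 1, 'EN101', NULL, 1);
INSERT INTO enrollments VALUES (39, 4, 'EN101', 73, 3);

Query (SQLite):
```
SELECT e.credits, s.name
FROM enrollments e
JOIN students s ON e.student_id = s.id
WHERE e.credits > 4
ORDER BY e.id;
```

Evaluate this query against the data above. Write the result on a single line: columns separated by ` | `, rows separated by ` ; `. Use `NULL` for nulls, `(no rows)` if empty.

Each enrollments row matches the students row where student_id = students.id.
Then keep rows with e.credits > 4.

5 | Chen ; 5 | Tara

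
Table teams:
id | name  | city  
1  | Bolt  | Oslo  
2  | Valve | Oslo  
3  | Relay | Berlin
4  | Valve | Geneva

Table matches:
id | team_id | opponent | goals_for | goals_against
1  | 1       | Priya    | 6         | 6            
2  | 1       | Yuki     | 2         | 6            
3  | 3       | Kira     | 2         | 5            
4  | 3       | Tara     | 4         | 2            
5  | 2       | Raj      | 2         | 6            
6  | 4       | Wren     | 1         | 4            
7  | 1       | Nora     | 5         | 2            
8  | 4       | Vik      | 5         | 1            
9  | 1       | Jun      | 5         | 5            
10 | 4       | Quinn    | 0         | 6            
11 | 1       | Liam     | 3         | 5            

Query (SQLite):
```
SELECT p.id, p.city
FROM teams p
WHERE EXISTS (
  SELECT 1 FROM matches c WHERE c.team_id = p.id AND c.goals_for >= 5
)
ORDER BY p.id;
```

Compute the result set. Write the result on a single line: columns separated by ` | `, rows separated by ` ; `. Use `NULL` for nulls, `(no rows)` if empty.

1 | Oslo ; 4 | Geneva

For each teams row, check whether any matches with matching team_id has goals_for >= 5.
Keep rows where that is true.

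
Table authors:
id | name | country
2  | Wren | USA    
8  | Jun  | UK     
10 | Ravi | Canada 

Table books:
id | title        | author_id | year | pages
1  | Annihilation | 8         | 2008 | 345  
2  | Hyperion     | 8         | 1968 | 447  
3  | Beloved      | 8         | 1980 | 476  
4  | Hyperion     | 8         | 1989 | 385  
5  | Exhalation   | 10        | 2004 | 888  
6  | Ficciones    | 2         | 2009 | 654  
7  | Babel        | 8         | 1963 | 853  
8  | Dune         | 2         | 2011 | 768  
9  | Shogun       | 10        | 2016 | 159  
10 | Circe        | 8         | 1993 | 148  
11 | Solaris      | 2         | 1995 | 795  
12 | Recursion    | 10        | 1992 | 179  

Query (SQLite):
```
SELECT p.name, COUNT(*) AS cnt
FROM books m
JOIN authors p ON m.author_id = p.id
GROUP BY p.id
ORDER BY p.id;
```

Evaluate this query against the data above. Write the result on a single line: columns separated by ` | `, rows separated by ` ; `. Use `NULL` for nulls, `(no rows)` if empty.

Wren | 3 ; Jun | 6 ; Ravi | 3

Join each books row to its authors via author_id.
Group joined rows by authors.id; compute COUNT(*) per group.
  2: ids {6, 8, 11} → COUNT(*)=3
  8: ids {1, 2, 3, 4, 7, 10} → COUNT(*)=6
  10: ids {5, 9, 12} → COUNT(*)=3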